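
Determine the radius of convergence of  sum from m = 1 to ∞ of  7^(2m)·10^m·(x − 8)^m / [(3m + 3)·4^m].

R = 2/245

The ratio of consecutive coefficients is [(3m + 3)/(3(m+1) + 3)] · 49·10/4 → 245/2.
Hence the series converges for |x − 8| < 1/(245/2) = 2/245, so the radius of convergence is 2/245.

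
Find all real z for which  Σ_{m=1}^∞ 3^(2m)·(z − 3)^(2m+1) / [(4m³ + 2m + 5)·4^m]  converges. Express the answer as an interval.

By the ratio test, |a_{m+1}/a_m| = [(4m³ + 2m + 5)/(4(m+1)³ + 2(m+1) + 5)] · 9/4 → 9/4.
Successive powers of (z − 3) differ by 2, so the series converges when |z − 3|² · 9/4 < 1, i.e. |z − 3| < √(4/9) = 2/3. So R = 2/3.
Check z = 11/3: the terms are on the order of 1/m³, so the series converges absolutely by comparison with the p-series (p = 3 > 1).
At z = 7/3: the terms are on the order of 1/m³, so the series converges absolutely by comparison with the p-series (p = 3 > 1).

[7/3, 11/3]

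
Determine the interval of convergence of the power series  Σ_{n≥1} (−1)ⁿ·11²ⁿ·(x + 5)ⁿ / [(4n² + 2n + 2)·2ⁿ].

The ratio of consecutive coefficients is [(4n² + 2n + 2)/(4(n+1)² + 2(n+1) + 2)] · 121/2 → 121/2.
Hence the series converges for |x + 5| < 1/(121/2) = 2/121, so the radius of convergence is 2/121.
At x = -603/121: the series is dominated by a constant times Σ 1/n², which converges (p = 2 > 1).
Check x = -607/121: absolute convergence follows by limit comparison with Σ 1/n².

[-607/121, -603/121]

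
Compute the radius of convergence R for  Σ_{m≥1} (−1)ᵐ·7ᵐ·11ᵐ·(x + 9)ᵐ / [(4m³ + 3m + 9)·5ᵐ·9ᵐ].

R = 45/77

The ratio of consecutive coefficients is [(4m³ + 3m + 9)/(4(m+1)³ + 3(m+1) + 9)] · 7·11/(5·9) → 77/45.
Thus R = 1/(77/45) = 45/77.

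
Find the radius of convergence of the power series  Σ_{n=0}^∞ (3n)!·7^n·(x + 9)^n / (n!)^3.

R = 1/189

Apply the ratio test: |a_{n+1}| / |a_n| = (3n+1)·(3n+2)·(3n+3)/(n+1)³ · 7, which tends to 189 as n → ∞.
Hence the series converges for |x + 9| < 1/(189) = 1/189, so the radius of convergence is 1/189.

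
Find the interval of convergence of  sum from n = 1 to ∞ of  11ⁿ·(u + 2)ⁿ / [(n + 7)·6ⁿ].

[-28/11, -16/11)

Apply the ratio test: |a_{n+1}| / |a_n| = [(n + 7)/((n+1) + 7)] · 11/6, which tends to 11/6 as n → ∞.
Hence the series converges for |u + 2| < 1/(11/6) = 6/11, so the radius of convergence is 6/11.
At u = -16/11: comparison with the harmonic series Σ 1/n shows the series diverges.
When u = -28/11, the terms alternate in sign and decrease monotonically to 0 in absolute value (size ~ c/n), so the alternating series test gives convergence.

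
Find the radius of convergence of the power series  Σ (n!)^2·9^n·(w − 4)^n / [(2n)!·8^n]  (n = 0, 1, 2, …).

By the ratio test, |a_{n+1}/a_n| = (n+1)²/[(2n+1)·(2n+2)] · 9/8 → 9/32.
Convergence for |w − 4| · 9/32 < 1, i.e. |w − 4| < 32/9. So R = 32/9.

R = 32/9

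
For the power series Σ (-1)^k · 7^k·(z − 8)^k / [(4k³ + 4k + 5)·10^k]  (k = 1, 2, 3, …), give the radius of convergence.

R = 10/7

By the ratio test, |a_{k+1}/a_k| = [(4k³ + 4k + 5)/(4(k+1)³ + 4(k+1) + 5)] · 7/10 → 7/10.
Thus R = 1/(7/10) = 10/7.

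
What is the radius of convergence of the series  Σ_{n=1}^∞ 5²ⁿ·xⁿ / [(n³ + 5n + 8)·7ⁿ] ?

R = 7/25

Ratio test: |a_{n+1}/a_n| = [(n³ + 5n + 8)/((n+1)³ + 5(n+1) + 8)] · 25/7 → 25/7 as n → ∞.
Convergence for |x| · 25/7 < 1, i.e. |x| < 7/25. So R = 7/25.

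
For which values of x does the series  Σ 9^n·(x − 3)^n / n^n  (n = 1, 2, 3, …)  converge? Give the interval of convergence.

Applying the root test, |a_n|^(1/n) = 9/n → 0.
The limit is 0 for every x, so R = ∞.

(−∞, ∞)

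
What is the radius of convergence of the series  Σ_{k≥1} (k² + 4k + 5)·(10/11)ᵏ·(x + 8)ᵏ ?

Apply the ratio test: |a_{k+1}| / |a_k| = [((k+1)² + 4(k+1) + 5)/(k² + 4k + 5)] · 10/11, which tends to 10/11 as k → ∞.
Thus R = 1/(10/11) = 11/10.

R = 11/10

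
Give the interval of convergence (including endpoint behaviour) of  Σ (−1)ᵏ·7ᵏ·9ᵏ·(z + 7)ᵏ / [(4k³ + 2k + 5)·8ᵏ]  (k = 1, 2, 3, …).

[-449/63, -433/63]

Apply the ratio test: |a_{k+1}| / |a_k| = [(4k³ + 2k + 5)/(4(k+1)³ + 2(k+1) + 5)] · 7·9/8, which tends to 63/8 as k → ∞.
Thus R = 1/(63/8) = 8/63.
At z = -433/63: the terms are on the order of 1/k³, so the series converges absolutely by comparison with the p-series (p = 3 > 1).
Endpoint z = -449/63: the terms are on the order of 1/k³, so the series converges absolutely by comparison with the p-series (p = 3 > 1).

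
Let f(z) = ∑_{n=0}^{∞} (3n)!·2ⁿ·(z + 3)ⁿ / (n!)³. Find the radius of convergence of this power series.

R = 1/54

Ratio test: |a_{n+1}/a_n| = (3n+1)·(3n+2)·(3n+3)/(n+1)³ · 2 → 54 as n → ∞.
Thus R = 1/(54) = 1/54.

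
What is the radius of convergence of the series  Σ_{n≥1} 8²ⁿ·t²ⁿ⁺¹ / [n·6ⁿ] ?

R = √6/8

The ratio of consecutive coefficients is [n/(n+1)] · 64/6 → 32/3.
Since the exponent of t increases by 2 each term, convergence requires |t|² < 3/32, hence R = √6/8.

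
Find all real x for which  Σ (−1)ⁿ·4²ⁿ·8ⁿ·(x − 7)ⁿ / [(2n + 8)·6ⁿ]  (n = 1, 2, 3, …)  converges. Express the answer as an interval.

(445/64, 451/64]

The ratio of consecutive coefficients is [(2n + 8)/(2(n+1) + 8)] · 16·8/6 → 64/3.
Hence the series converges for |x − 7| < 1/(64/3) = 3/64, so the radius of convergence is 3/64.
Endpoint x = 451/64: convergence follows from the alternating series test (terms decrease monotonically to 0).
At x = 445/64: the terms are asymptotic to a nonzero constant times 1/n, so the series diverges by limit comparison with Σ 1/n.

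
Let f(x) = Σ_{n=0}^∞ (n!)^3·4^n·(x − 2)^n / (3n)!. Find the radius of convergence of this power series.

R = 27/4

The ratio of consecutive coefficients is (n+1)³/[(3n+1)·(3n+2)·(3n+3)] · 4 → 4/27.
Convergence for |x − 2| · 4/27 < 1, i.e. |x − 2| < 27/4. So R = 27/4.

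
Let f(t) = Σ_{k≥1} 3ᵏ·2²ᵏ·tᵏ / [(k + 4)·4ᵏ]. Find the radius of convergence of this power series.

The ratio of consecutive coefficients is [(k + 4)/((k+1) + 4)] · 3·4/4 → 3.
Hence the series converges for |t| < 1/(3) = 1/3, so the radius of convergence is 1/3.

R = 1/3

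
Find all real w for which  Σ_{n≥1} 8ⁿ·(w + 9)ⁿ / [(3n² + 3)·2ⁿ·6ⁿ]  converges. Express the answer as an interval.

Ratio test: |a_{n+1}/a_n| = [(3n² + 3)/(3(n+1)² + 3)] · 8/(2·6) → 2/3 as n → ∞.
The series converges when 2/3 · |w + 9| < 1, giving R = 3/2.
When w = -15/2, absolute convergence follows by limit comparison with Σ 1/n².
At w = -21/2: the series is dominated by a constant times Σ 1/n², which converges (p = 2 > 1).

[-21/2, -15/2]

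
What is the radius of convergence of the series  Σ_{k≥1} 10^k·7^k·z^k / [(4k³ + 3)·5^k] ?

R = 1/14

Apply the ratio test: |a_{k+1}| / |a_k| = [(4k³ + 3)/(4(k+1)³ + 3)] · 10·7/5, which tends to 14 as k → ∞.
The series converges when 14 · |z| < 1, giving R = 1/14.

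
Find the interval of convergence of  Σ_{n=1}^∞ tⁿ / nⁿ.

Applying the root test, |a_n|^(1/n) = 1/n → 0.
The limit is 0 for every t, so R = ∞.

(−∞, ∞)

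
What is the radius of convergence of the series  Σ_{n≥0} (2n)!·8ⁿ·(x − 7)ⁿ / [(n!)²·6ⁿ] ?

The ratio of consecutive coefficients is (2n+1)·(2n+2)/(n+1)² · 8/6 → 16/3.
Thus R = 1/(16/3) = 3/16.

R = 3/16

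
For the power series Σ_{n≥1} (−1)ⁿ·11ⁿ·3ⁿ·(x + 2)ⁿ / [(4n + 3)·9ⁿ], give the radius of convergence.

The ratio of consecutive coefficients is [(4n + 3)/(4(n+1) + 3)] · 11·3/9 → 11/3.
Hence the series converges for |x + 2| < 1/(11/3) = 3/11, so the radius of convergence is 3/11.

R = 3/11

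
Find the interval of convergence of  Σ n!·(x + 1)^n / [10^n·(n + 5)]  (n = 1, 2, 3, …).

By the ratio test, |a_{n+1}/a_n| = (n+1) · 1/10 · (n + 5)/((n+1) + 5) → ∞.
Since the ratio → ∞, the series diverges for every x ≠ -1, and R = 0.

{-1}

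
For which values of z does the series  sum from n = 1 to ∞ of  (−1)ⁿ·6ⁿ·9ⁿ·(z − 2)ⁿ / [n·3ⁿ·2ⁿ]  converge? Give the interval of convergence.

By the ratio test, |a_{n+1}/a_n| = [n/(n+1)] · 6·9/(3·2) → 9.
Convergence for |z − 2| · 9 < 1, i.e. |z − 2| < 1/9. So R = 1/9.
At z = 19/9: the terms alternate in sign and decrease monotonically to 0 in absolute value (size ~ c/n), so the alternating series test gives convergence.
Check z = 17/9: comparison with the harmonic series Σ 1/n shows the series diverges.

(17/9, 19/9]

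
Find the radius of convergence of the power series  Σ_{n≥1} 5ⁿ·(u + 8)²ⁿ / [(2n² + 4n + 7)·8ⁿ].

By the ratio test, |a_{n+1}/a_n| = [(2n² + 4n + 7)/(2(n+1)² + 4(n+1) + 7)] · 5/8 → 5/8.
Since the exponent of (u + 8) increases by 2 each term, convergence requires |u + 8|² < 8/5, hence R = 2√10/5.

R = 2√10/5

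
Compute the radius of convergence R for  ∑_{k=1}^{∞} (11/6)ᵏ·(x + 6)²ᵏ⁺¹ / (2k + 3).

R = √66/11

The ratio of consecutive coefficients is [(2k + 3)/(2(k+1) + 3)] · 11/6 → 11/6.
Since the exponent of (x + 6) increases by 2 each term, convergence requires |x + 6|² < 6/11, hence R = √66/11.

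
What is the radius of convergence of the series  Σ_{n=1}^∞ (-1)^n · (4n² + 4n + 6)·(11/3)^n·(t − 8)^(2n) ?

R = √33/11

The ratio of consecutive coefficients is [(4(n+1)² + 4(n+1) + 6)/(4n² + 4n + 6)] · 11/3 → 11/3.
Successive powers of (t − 8) differ by 2, so the series converges when |t − 8|² · 11/3 < 1, i.e. |t − 8| < √(3/11). So R = √33/11.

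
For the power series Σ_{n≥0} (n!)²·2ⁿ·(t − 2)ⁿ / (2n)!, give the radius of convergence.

Ratio test: |a_{n+1}/a_n| = (n+1)²/[(2n+1)·(2n+2)] · 2 → 1/2 as n → ∞.
Thus R = 1/(1/2) = 2.

R = 2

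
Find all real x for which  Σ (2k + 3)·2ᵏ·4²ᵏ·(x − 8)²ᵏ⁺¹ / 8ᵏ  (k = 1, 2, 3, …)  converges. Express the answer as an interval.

The ratio of consecutive coefficients is [(2(k+1) + 3)/(2k + 3)] · 2·16/8 → 4.
Since the exponent of (x − 8) increases by 2 each term, convergence requires |x − 8|² < 1/4, hence R = 1/2.
At x = 17/2: the terms have absolute value of order k, which does not tend to 0, so the series diverges by the divergence test.
At x = 15/2: the k-th term does not approach 0; divergence by the term test.

(15/2, 17/2)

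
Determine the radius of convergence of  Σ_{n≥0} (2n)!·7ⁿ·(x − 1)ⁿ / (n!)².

R = 1/28

The ratio of consecutive coefficients is (2n+1)·(2n+2)/(n+1)² · 7 → 28.
The series converges when 28 · |x − 1| < 1, giving R = 1/28.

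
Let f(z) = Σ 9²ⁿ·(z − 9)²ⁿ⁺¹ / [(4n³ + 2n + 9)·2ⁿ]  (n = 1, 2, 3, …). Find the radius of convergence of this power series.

Ratio test: |a_{n+1}/a_n| = [(4n³ + 2n + 9)/(4(n+1)³ + 2(n+1) + 9)] · 81/2 → 81/2 as n → ∞.
Successive powers of (z − 9) differ by 2, so the series converges when |z − 9|² · 81/2 < 1, i.e. |z − 9| < √(2/81). So R = √2/9.

R = √2/9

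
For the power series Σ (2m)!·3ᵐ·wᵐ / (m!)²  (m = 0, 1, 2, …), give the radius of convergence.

R = 1/12

Ratio test: |a_{m+1}/a_m| = (2m+1)·(2m+2)/(m+1)² · 3 → 12 as m → ∞.
Convergence for |w| · 12 < 1, i.e. |w| < 1/12. So R = 1/12.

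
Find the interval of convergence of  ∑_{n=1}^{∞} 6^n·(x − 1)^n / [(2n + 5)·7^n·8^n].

By the ratio test, |a_{n+1}/a_n| = [(2n + 5)/(2(n+1) + 5)] · 6/(7·8) → 3/28.
Thus R = 1/(3/28) = 28/3.
Endpoint x = 31/3: the terms behave like c/n; limit comparison with the harmonic series gives divergence.
Check x = -25/3: convergence follows from the alternating series test (terms decrease monotonically to 0).

[-25/3, 31/3)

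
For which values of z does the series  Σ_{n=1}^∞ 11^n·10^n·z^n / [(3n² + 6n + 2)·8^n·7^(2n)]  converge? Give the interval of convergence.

[-196/55, 196/55]

By the ratio test, |a_{n+1}/a_n| = [(3n² + 6n + 2)/(3(n+1)² + 6(n+1) + 2)] · 11·10/(8·49) → 55/196.
The series converges when 55/196 · |z| < 1, giving R = 196/55.
At z = 196/55: the terms are on the order of 1/n², so the series converges absolutely by comparison with the p-series (p = 2 > 1).
At z = -196/55: the terms are on the order of 1/n², so the series converges absolutely by comparison with the p-series (p = 2 > 1).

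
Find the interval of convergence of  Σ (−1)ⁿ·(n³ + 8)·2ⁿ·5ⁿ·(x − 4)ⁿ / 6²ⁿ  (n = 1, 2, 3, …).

The ratio of consecutive coefficients is [((n+1)³ + 8)/(n³ + 8)] · 2·5/36 → 5/18.
The series converges when 5/18 · |x − 4| < 1, giving R = 18/5.
When x = 38/5, the terms do not tend to 0, so the series diverges.
Endpoint x = 2/5: the n-th term does not approach 0; divergence by the term test.

(2/5, 38/5)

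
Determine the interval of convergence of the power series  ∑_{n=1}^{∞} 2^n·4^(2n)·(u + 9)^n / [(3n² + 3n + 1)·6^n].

Ratio test: |a_{n+1}/a_n| = [(3n² + 3n + 1)/(3(n+1)² + 3(n+1) + 1)] · 2·16/6 → 16/3 as n → ∞.
The series converges when 16/3 · |u + 9| < 1, giving R = 3/16.
Check u = -141/16: the terms are on the order of 1/n², so the series converges absolutely by comparison with the p-series (p = 2 > 1).
At u = -147/16: the terms are on the order of 1/n², so the series converges absolutely by comparison with the p-series (p = 2 > 1).

[-147/16, -141/16]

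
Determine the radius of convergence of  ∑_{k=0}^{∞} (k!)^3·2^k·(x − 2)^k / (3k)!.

Ratio test: |a_{k+1}/a_k| = (k+1)³/[(3k+1)·(3k+2)·(3k+3)] · 2 → 2/27 as k → ∞.
Thus R = 1/(2/27) = 27/2.

R = 27/2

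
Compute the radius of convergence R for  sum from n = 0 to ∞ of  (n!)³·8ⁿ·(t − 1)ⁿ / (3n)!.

R = 27/8

Apply the ratio test: |a_{n+1}| / |a_n| = (n+1)³/[(3n+1)·(3n+2)·(3n+3)] · 8, which tends to 8/27 as n → ∞.
Hence the series converges for |t − 1| < 1/(8/27) = 27/8, so the radius of convergence is 27/8.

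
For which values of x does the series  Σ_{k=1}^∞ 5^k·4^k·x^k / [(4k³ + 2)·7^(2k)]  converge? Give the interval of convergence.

[-49/20, 49/20]

Ratio test: |a_{k+1}/a_k| = [(4k³ + 2)/(4(k+1)³ + 2)] · 5·4/49 → 20/49 as k → ∞.
Convergence for |x| · 20/49 < 1, i.e. |x| < 49/20. So R = 49/20.
Endpoint x = 49/20: the series is dominated by a constant times Σ 1/k³, which converges (p = 3 > 1).
When x = -49/20, the series is dominated by a constant times Σ 1/k³, which converges (p = 3 > 1).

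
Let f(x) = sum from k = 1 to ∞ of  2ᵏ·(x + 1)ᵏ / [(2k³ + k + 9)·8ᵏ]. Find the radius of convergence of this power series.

R = 4

The ratio of consecutive coefficients is [(2k³ + k + 9)/(2(k+1)³ + (k+1) + 9)] · 2/8 → 1/4.
Thus R = 1/(1/4) = 4.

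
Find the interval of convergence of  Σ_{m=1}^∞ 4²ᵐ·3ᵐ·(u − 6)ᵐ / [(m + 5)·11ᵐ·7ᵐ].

By the ratio test, |a_{m+1}/a_m| = [(m + 5)/((m+1) + 5)] · 16·3/(11·7) → 48/77.
Convergence for |u − 6| · 48/77 < 1, i.e. |u − 6| < 77/48. So R = 77/48.
Endpoint u = 365/48: comparison with the harmonic series Σ 1/m shows the series diverges.
At u = 211/48: the terms alternate in sign and decrease monotonically to 0 in absolute value (size ~ c/m), so the alternating series test gives convergence.

[211/48, 365/48)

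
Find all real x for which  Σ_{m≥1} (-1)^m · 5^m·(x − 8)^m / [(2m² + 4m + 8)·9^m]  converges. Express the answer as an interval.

[31/5, 49/5]

The ratio of consecutive coefficients is [(2m² + 4m + 8)/(2(m+1)² + 4(m+1) + 8)] · 5/9 → 5/9.
Hence the series converges for |x − 8| < 1/(5/9) = 9/5, so the radius of convergence is 9/5.
Check x = 49/5: the series is dominated by a constant times Σ 1/m², which converges (p = 2 > 1).
Endpoint x = 31/5: absolute convergence follows by limit comparison with Σ 1/m².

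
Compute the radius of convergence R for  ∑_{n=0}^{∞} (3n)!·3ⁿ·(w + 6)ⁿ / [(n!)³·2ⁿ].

Ratio test: |a_{n+1}/a_n| = (3n+1)·(3n+2)·(3n+3)/(n+1)³ · 3/2 → 81/2 as n → ∞.
The series converges when 81/2 · |w + 6| < 1, giving R = 2/81.

R = 2/81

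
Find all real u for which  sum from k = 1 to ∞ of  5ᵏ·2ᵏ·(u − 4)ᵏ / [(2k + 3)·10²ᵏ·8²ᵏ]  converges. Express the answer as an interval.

[-636, 644)

Apply the ratio test: |a_{k+1}| / |a_k| = [(2k + 3)/(2(k+1) + 3)] · 5·2/(100·64), which tends to 1/640 as k → ∞.
Hence the series converges for |u − 4| < 1/(1/640) = 640, so the radius of convergence is 640.
Endpoint u = 644: the terms behave like c/k; limit comparison with the harmonic series gives divergence.
When u = -636, convergence follows from the alternating series test (terms decrease monotonically to 0).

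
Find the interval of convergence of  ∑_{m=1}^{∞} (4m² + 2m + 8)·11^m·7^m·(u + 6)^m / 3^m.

By the ratio test, |a_{m+1}/a_m| = [(4(m+1)² + 2(m+1) + 8)/(4m² + 2m + 8)] · 11·7/3 → 77/3.
Thus R = 1/(77/3) = 3/77.
Endpoint u = -459/77: the m-th term does not approach 0; divergence by the term test.
Check u = -465/77: the terms have absolute value of order m², which does not tend to 0, so the series diverges by the divergence test.

(-465/77, -459/77)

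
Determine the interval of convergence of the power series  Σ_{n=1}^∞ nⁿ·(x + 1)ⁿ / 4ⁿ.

{-1}

Root test: |a_n|^(1/n) = n/4 → ∞.
The root grows without bound, so R = 0 (convergence only at x = -1).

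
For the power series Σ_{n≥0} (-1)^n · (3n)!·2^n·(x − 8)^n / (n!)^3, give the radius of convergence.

By the ratio test, |a_{n+1}/a_n| = (3n+1)·(3n+2)·(3n+3)/(n+1)³ · 2 → 54.
Convergence for |x − 8| · 54 < 1, i.e. |x − 8| < 1/54. So R = 1/54.

R = 1/54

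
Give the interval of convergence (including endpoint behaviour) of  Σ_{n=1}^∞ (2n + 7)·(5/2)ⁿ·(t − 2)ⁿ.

The ratio of consecutive coefficients is [(2(n+1) + 7)/(2n + 7)] · 5/2 → 5/2.
Hence the series converges for |t − 2| < 1/(5/2) = 2/5, so the radius of convergence is 2/5.
At t = 12/5: the n-th term does not approach 0; divergence by the term test.
At t = 8/5: the terms have absolute value of order n, which does not tend to 0, so the series diverges by the divergence test.

(8/5, 12/5)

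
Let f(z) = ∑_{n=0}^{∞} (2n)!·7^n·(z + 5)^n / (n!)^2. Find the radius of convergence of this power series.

Ratio test: |a_{n+1}/a_n| = (2n+1)·(2n+2)/(n+1)² · 7 → 28 as n → ∞.
Convergence for |z + 5| · 28 < 1, i.e. |z + 5| < 1/28. So R = 1/28.

R = 1/28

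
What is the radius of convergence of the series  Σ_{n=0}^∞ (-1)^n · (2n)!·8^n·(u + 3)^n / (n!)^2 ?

R = 1/32

The ratio of consecutive coefficients is (2n+1)·(2n+2)/(n+1)² · 8 → 32.
Convergence for |u + 3| · 32 < 1, i.e. |u + 3| < 1/32. So R = 1/32.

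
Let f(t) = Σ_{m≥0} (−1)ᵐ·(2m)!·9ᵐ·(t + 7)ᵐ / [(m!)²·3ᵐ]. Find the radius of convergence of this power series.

R = 1/12

By the ratio test, |a_{m+1}/a_m| = (2m+1)·(2m+2)/(m+1)² · 9/3 → 12.
Thus R = 1/(12) = 1/12.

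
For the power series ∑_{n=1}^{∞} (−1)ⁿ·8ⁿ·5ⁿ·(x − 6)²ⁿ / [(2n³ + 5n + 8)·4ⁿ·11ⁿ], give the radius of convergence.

By the ratio test, |a_{n+1}/a_n| = [(2n³ + 5n + 8)/(2(n+1)³ + 5(n+1) + 8)] · 8·5/(4·11) → 10/11.
Writing y = (x − 6)², the series in y has radius 11/10, so |x − 6| < √(11/10) and R = √110/10.

R = √110/10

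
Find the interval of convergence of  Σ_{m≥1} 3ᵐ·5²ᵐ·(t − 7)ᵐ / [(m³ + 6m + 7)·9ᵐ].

[172/25, 178/25]

Apply the ratio test: |a_{m+1}| / |a_m| = [(m³ + 6m + 7)/((m+1)³ + 6(m+1) + 7)] · 3·25/9, which tends to 25/3 as m → ∞.
The series converges when 25/3 · |t − 7| < 1, giving R = 3/25.
At t = 178/25: the terms are on the order of 1/m³, so the series converges absolutely by comparison with the p-series (p = 3 > 1).
At t = 172/25: the series is dominated by a constant times Σ 1/m³, which converges (p = 3 > 1).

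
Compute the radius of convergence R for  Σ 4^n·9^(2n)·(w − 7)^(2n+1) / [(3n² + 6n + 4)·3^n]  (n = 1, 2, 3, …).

R = √3/18

The ratio of consecutive coefficients is [(3n² + 6n + 4)/(3(n+1)² + 6(n+1) + 4)] · 4·81/3 → 108.
Since the exponent of (w − 7) increases by 2 each term, convergence requires |w − 7|² < 1/108, hence R = √3/18.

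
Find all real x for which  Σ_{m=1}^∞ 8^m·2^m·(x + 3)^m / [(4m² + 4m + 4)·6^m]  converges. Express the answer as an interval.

[-27/8, -21/8]

By the ratio test, |a_{m+1}/a_m| = [(4m² + 4m + 4)/(4(m+1)² + 4(m+1) + 4)] · 8·2/6 → 8/3.
Convergence for |x + 3| · 8/3 < 1, i.e. |x + 3| < 3/8. So R = 3/8.
At x = -21/8: absolute convergence follows by limit comparison with Σ 1/m².
Check x = -27/8: the series is dominated by a constant times Σ 1/m², which converges (p = 2 > 1).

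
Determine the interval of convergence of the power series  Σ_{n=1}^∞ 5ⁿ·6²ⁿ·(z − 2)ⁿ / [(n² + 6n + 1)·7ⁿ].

Ratio test: |a_{n+1}/a_n| = [(n² + 6n + 1)/((n+1)² + 6(n+1) + 1)] · 5·36/7 → 180/7 as n → ∞.
Hence the series converges for |z − 2| < 1/(180/7) = 7/180, so the radius of convergence is 7/180.
Check z = 367/180: the series is dominated by a constant times Σ 1/n², which converges (p = 2 > 1).
Check z = 353/180: absolute convergence follows by limit comparison with Σ 1/n².

[353/180, 367/180]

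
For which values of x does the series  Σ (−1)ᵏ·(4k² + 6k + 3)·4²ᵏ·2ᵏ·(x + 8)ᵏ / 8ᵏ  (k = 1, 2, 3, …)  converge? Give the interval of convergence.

(-33/4, -31/4)

By the ratio test, |a_{k+1}/a_k| = [(4(k+1)² + 6(k+1) + 3)/(4k² + 6k + 3)] · 16·2/8 → 4.
Thus R = 1/(4) = 1/4.
Check x = -31/4: the k-th term does not approach 0; divergence by the term test.
When x = -33/4, the terms have absolute value of order k², which does not tend to 0, so the series diverges by the divergence test.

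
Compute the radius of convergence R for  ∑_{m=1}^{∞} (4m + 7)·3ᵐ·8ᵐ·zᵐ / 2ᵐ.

Ratio test: |a_{m+1}/a_m| = [(4(m+1) + 7)/(4m + 7)] · 3·8/2 → 12 as m → ∞.
The series converges when 12 · |z| < 1, giving R = 1/12.

R = 1/12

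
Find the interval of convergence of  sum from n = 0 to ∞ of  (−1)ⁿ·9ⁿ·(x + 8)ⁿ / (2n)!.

By the ratio test, |a_{n+1}/a_n| = 9 · 1/[(2n+1)·(2n+2)] → 0.
The limit is 0, so the series converges for all x; R = ∞.

(−∞, ∞)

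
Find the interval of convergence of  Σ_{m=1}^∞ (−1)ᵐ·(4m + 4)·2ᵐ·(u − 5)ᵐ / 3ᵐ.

(7/2, 13/2)

The ratio of consecutive coefficients is [(4(m+1) + 4)/(4m + 4)] · 2/3 → 2/3.
Convergence for |u − 5| · 2/3 < 1, i.e. |u − 5| < 3/2. So R = 3/2.
Endpoint u = 13/2: the terms have absolute value of order m, which does not tend to 0, so the series diverges by the divergence test.
Check u = 7/2: the terms have absolute value of order m, which does not tend to 0, so the series diverges by the divergence test.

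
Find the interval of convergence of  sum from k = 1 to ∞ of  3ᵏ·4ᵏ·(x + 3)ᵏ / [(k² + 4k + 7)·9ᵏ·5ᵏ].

[-27/4, 3/4]

By the ratio test, |a_{k+1}/a_k| = [(k² + 4k + 7)/((k+1)² + 4(k+1) + 7)] · 3·4/(9·5) → 4/15.
Thus R = 1/(4/15) = 15/4.
When x = 3/4, the terms are on the order of 1/k², so the series converges absolutely by comparison with the p-series (p = 2 > 1).
Endpoint x = -27/4: the series is dominated by a constant times Σ 1/k², which converges (p = 2 > 1).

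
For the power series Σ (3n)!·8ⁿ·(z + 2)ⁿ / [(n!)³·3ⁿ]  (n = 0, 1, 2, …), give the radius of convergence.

The ratio of consecutive coefficients is (3n+1)·(3n+2)·(3n+3)/(n+1)³ · 8/3 → 72.
Thus R = 1/(72) = 1/72.

R = 1/72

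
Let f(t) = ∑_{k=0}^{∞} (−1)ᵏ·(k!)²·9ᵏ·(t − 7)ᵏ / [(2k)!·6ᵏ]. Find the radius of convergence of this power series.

R = 8/3

Ratio test: |a_{k+1}/a_k| = (k+1)²/[(2k+1)·(2k+2)] · 9/6 → 3/8 as k → ∞.
The series converges when 3/8 · |t − 7| < 1, giving R = 8/3.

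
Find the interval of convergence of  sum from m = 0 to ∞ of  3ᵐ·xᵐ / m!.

The ratio of consecutive coefficients is 3 · 1/(m+1) → 0.
The limit is 0, so the series converges for all x; R = ∞.

(−∞, ∞)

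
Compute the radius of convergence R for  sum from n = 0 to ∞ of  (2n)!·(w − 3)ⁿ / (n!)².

R = 1/4

Apply the ratio test: |a_{n+1}| / |a_n| = (2n+1)·(2n+2)/(n+1)², which tends to 4 as n → ∞.
Hence the series converges for |w − 3| < 1/(4) = 1/4, so the radius of convergence is 1/4.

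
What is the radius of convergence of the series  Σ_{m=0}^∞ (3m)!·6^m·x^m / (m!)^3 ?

R = 1/162

Apply the ratio test: |a_{m+1}| / |a_m| = (3m+1)·(3m+2)·(3m+3)/(m+1)³ · 6, which tends to 162 as m → ∞.
Hence the series converges for |x| < 1/(162) = 1/162, so the radius of convergence is 1/162.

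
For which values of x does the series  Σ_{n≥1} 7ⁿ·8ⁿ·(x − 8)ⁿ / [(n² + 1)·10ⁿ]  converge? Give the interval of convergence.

By the ratio test, |a_{n+1}/a_n| = [(n² + 1)/((n+1)² + 1)] · 7·8/10 → 28/5.
Hence the series converges for |x − 8| < 1/(28/5) = 5/28, so the radius of convergence is 5/28.
At x = 229/28: the series is dominated by a constant times Σ 1/n², which converges (p = 2 > 1).
When x = 219/28, the terms are on the order of 1/n², so the series converges absolutely by comparison with the p-series (p = 2 > 1).

[219/28, 229/28]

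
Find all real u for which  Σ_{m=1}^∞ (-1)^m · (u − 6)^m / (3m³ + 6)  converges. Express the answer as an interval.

Ratio test: |a_{m+1}/a_m| = (3m³ + 6)/(3(m+1)³ + 6) → 1 as m → ∞.
Convergence for |u − 6| < 1, so R = 1.
When u = 7, the series is dominated by a constant times Σ 1/m³, which converges (p = 3 > 1).
Check u = 5: the series is dominated by a constant times Σ 1/m³, which converges (p = 3 > 1).

[5, 7]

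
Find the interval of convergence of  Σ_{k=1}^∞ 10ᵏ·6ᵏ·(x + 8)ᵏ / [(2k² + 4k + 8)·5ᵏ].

By the ratio test, |a_{k+1}/a_k| = [(2k² + 4k + 8)/(2(k+1)² + 4(k+1) + 8)] · 10·6/5 → 12.
Hence the series converges for |x + 8| < 1/(12) = 1/12, so the radius of convergence is 1/12.
Check x = -95/12: the terms are on the order of 1/k², so the series converges absolutely by comparison with the p-series (p = 2 > 1).
Endpoint x = -97/12: the series is dominated by a constant times Σ 1/k², which converges (p = 2 > 1).

[-97/12, -95/12]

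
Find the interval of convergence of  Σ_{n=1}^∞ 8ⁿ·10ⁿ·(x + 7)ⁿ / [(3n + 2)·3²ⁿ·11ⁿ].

Apply the ratio test: |a_{n+1}| / |a_n| = [(3n + 2)/(3(n+1) + 2)] · 8·10/(9·11), which tends to 80/99 as n → ∞.
Hence the series converges for |x + 7| < 1/(80/99) = 99/80, so the radius of convergence is 99/80.
Endpoint x = -461/80: the terms are asymptotic to a nonzero constant times 1/n, so the series diverges by limit comparison with Σ 1/n.
Endpoint x = -659/80: convergence follows from the alternating series test (terms decrease monotonically to 0).

[-659/80, -461/80)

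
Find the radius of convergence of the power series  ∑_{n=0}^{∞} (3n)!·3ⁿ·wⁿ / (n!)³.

By the ratio test, |a_{n+1}/a_n| = (3n+1)·(3n+2)·(3n+3)/(n+1)³ · 3 → 81.
Convergence for |w| · 81 < 1, i.e. |w| < 1/81. So R = 1/81.

R = 1/81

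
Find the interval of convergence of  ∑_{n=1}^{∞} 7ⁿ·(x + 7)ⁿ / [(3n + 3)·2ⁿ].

The ratio of consecutive coefficients is [(3n + 3)/(3(n+1) + 3)] · 7/2 → 7/2.
Thus R = 1/(7/2) = 2/7.
At x = -47/7: the terms are asymptotic to a nonzero constant times 1/n, so the series diverges by limit comparison with Σ 1/n.
When x = -51/7, the terms alternate in sign and decrease monotonically to 0 in absolute value (size ~ c/n), so the alternating series test gives convergence.

[-51/7, -47/7)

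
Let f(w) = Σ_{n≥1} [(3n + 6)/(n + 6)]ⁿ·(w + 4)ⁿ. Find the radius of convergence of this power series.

By the Cauchy root test, |a_n|^(1/n) = (3n + 6)/(n + 6) → 3.
The series converges when 3 · |w + 4| < 1, giving R = 1/3.

R = 1/3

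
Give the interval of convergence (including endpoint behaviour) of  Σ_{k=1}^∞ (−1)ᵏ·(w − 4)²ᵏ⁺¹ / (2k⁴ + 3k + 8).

The ratio of consecutive coefficients is (2k⁴ + 3k + 8)/(2(k+1)⁴ + 3(k+1) + 8) → 1.
Successive powers of (w − 4) differ by 2, so the series converges when |w − 4|² · 1 < 1, i.e. |w − 4| < √(1) = 1. So R = 1.
Endpoint w = 5: the series is dominated by a constant times Σ 1/k⁴, which converges (p = 4 > 1).
When w = 3, the series is dominated by a constant times Σ 1/k⁴, which converges (p = 4 > 1).

[3, 5]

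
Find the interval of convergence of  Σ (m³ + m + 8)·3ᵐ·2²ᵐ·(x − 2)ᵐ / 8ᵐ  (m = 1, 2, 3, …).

Apply the ratio test: |a_{m+1}| / |a_m| = [((m+1)³ + (m+1) + 8)/(m³ + m + 8)] · 3·4/8, which tends to 3/2 as m → ∞.
Hence the series converges for |x − 2| < 1/(3/2) = 2/3, so the radius of convergence is 2/3.
When x = 8/3, the m-th term does not approach 0; divergence by the term test.
When x = 4/3, the terms have absolute value of order m³, which does not tend to 0, so the series diverges by the divergence test.

(4/3, 8/3)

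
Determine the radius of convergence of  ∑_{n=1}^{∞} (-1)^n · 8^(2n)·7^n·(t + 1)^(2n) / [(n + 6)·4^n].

R = √7/28

Ratio test: |a_{n+1}/a_n| = [(n + 6)/((n+1) + 6)] · 64·7/4 → 112 as n → ∞.
Successive powers of (t + 1) differ by 2, so the series converges when |t + 1|² · 112 < 1, i.e. |t + 1| < √(1/112). So R = √7/28.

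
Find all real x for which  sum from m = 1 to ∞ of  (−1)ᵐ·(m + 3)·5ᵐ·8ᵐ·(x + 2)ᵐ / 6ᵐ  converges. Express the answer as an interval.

Ratio test: |a_{m+1}/a_m| = [((m+1) + 3)/(m + 3)] · 5·8/6 → 20/3 as m → ∞.
The series converges when 20/3 · |x + 2| < 1, giving R = 3/20.
When x = -37/20, the terms have absolute value of order m, which does not tend to 0, so the series diverges by the divergence test.
Check x = -43/20: the terms do not tend to 0, so the series diverges.

(-43/20, -37/20)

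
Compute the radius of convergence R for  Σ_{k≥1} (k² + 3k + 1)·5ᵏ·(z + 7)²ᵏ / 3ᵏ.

R = √15/5

Ratio test: |a_{k+1}/a_k| = [((k+1)² + 3(k+1) + 1)/(k² + 3k + 1)] · 5/3 → 5/3 as k → ∞.
Successive powers of (z + 7) differ by 2, so the series converges when |z + 7|² · 5/3 < 1, i.e. |z + 7| < √(3/5). So R = √15/5.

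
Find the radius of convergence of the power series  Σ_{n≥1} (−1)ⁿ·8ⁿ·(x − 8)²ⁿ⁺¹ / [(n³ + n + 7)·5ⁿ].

R = √10/4

Apply the ratio test: |a_{n+1}| / |a_n| = [(n³ + n + 7)/((n+1)³ + (n+1) + 7)] · 8/5, which tends to 8/5 as n → ∞.
Writing y = (x − 8)², the series in y has radius 5/8, so |x − 8| < √(5/8) and R = √10/4.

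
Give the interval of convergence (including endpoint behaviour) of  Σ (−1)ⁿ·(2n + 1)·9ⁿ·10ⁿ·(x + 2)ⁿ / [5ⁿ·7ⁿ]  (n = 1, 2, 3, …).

The ratio of consecutive coefficients is [(2(n+1) + 1)/(2n + 1)] · 9·10/(5·7) → 18/7.
Thus R = 1/(18/7) = 7/18.
Check x = -29/18: the n-th term does not approach 0; divergence by the term test.
Check x = -43/18: the n-th term does not approach 0; divergence by the term test.

(-43/18, -29/18)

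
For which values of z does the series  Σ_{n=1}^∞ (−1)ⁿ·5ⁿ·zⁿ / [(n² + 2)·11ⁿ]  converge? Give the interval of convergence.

Apply the ratio test: |a_{n+1}| / |a_n| = [(n² + 2)/((n+1)² + 2)] · 5/11, which tends to 5/11 as n → ∞.
Hence the series converges for |z| < 1/(5/11) = 11/5, so the radius of convergence is 11/5.
Endpoint z = 11/5: the terms are on the order of 1/n², so the series converges absolutely by comparison with the p-series (p = 2 > 1).
Check z = -11/5: the terms are on the order of 1/n², so the series converges absolutely by comparison with the p-series (p = 2 > 1).

[-11/5, 11/5]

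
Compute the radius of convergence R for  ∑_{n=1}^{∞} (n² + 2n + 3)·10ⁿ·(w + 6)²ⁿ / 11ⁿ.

R = √110/10

The ratio of consecutive coefficients is [((n+1)² + 2(n+1) + 3)/(n² + 2n + 3)] · 10/11 → 10/11.
Successive powers of (w + 6) differ by 2, so the series converges when |w + 6|² · 10/11 < 1, i.e. |w + 6| < √(11/10). So R = √110/10.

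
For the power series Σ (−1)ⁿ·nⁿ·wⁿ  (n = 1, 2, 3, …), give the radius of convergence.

Root test: |a_n|^(1/n) = n → ∞.
The root grows without bound, so R = 0 (convergence only at w = 0).

R = 0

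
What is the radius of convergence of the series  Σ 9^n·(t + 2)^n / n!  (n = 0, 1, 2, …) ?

Apply the ratio test: |a_{n+1}| / |a_n| = 9 · 1/(n+1), which tends to 0 as n → ∞.
The ratio tends to 0 regardless of t, hence R = ∞.

R = ∞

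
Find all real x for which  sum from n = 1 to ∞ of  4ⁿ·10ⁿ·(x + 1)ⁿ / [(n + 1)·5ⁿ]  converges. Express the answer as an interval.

By the ratio test, |a_{n+1}/a_n| = [(n + 1)/((n+1) + 1)] · 4·10/5 → 8.
Thus R = 1/(8) = 1/8.
At x = -7/8: the terms behave like c/n; limit comparison with the harmonic series gives divergence.
When x = -9/8, an alternating series whose terms decrease to 0 in absolute value, so it converges by the Leibniz criterion.

[-9/8, -7/8)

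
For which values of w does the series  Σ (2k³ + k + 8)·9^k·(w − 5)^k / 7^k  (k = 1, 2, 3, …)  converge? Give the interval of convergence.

Ratio test: |a_{k+1}/a_k| = [(2(k+1)³ + (k+1) + 8)/(2k³ + k + 8)] · 9/7 → 9/7 as k → ∞.
Hence the series converges for |w − 5| < 1/(9/7) = 7/9, so the radius of convergence is 7/9.
When w = 52/9, the terms do not tend to 0, so the series diverges.
Endpoint w = 38/9: the k-th term does not approach 0; divergence by the term test.

(38/9, 52/9)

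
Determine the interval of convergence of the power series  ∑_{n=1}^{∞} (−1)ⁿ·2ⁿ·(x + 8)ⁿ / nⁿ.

(−∞, ∞)

Root test: |a_n|^(1/n) = 2/n → 0.
Since the n-th root of |a_n| tends to 0, the series converges for all real x; R = ∞.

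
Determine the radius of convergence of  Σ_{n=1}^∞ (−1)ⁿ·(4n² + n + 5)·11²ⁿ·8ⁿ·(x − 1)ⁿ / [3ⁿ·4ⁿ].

R = 3/242

The ratio of consecutive coefficients is [(4(n+1)² + (n+1) + 5)/(4n² + n + 5)] · 121·8/(3·4) → 242/3.
The series converges when 242/3 · |x − 1| < 1, giving R = 3/242.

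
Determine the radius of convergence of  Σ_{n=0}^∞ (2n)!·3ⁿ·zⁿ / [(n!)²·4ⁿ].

Ratio test: |a_{n+1}/a_n| = (2n+1)·(2n+2)/(n+1)² · 3/4 → 3 as n → ∞.
Thus R = 1/(3) = 1/3.

R = 1/3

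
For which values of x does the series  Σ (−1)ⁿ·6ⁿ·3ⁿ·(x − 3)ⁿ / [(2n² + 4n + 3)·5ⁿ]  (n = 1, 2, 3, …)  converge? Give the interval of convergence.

[49/18, 59/18]

By the ratio test, |a_{n+1}/a_n| = [(2n² + 4n + 3)/(2(n+1)² + 4(n+1) + 3)] · 6·3/5 → 18/5.
Convergence for |x − 3| · 18/5 < 1, i.e. |x − 3| < 5/18. So R = 5/18.
Check x = 59/18: the series is dominated by a constant times Σ 1/n², which converges (p = 2 > 1).
At x = 49/18: absolute convergence follows by limit comparison with Σ 1/n².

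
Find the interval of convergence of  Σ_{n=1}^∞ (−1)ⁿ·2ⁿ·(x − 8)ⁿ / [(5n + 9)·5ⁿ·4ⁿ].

(-2, 18]

Apply the ratio test: |a_{n+1}| / |a_n| = [(5n + 9)/(5(n+1) + 9)] · 2/(5·4), which tends to 1/10 as n → ∞.
Thus R = 1/(1/10) = 10.
At x = 18: an alternating series whose terms decrease to 0 in absolute value, so it converges by the Leibniz criterion.
Endpoint x = -2: the terms are asymptotic to a nonzero constant times 1/n, so the series diverges by limit comparison with Σ 1/n.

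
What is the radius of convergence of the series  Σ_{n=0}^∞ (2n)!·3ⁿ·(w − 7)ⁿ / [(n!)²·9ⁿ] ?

R = 3/4

By the ratio test, |a_{n+1}/a_n| = (2n+1)·(2n+2)/(n+1)² · 3/9 → 4/3.
Thus R = 1/(4/3) = 3/4.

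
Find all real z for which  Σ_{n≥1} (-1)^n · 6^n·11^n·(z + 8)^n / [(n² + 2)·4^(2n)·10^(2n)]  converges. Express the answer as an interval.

Ratio test: |a_{n+1}/a_n| = [(n² + 2)/((n+1)² + 2)] · 6·11/(16·100) → 33/800 as n → ∞.
Hence the series converges for |z + 8| < 1/(33/800) = 800/33, so the radius of convergence is 800/33.
Endpoint z = 536/33: the terms are on the order of 1/n², so the series converges absolutely by comparison with the p-series (p = 2 > 1).
When z = -1064/33, the terms are on the order of 1/n², so the series converges absolutely by comparison with the p-series (p = 2 > 1).

[-1064/33, 536/33]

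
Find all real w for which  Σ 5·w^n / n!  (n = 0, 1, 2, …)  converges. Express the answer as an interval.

(−∞, ∞)

Apply the ratio test: |a_{n+1}| / |a_n| = 5/5 · 1/(n+1), which tends to 0 as n → ∞.
The ratio tends to 0 regardless of w, hence R = ∞.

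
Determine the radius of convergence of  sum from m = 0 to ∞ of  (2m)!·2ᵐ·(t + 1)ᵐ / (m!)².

Ratio test: |a_{m+1}/a_m| = (2m+1)·(2m+2)/(m+1)² · 2 → 8 as m → ∞.
Thus R = 1/(8) = 1/8.

R = 1/8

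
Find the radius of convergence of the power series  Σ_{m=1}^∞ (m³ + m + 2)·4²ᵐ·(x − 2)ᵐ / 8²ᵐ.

R = 4

Apply the ratio test: |a_{m+1}| / |a_m| = [((m+1)³ + (m+1) + 2)/(m³ + m + 2)] · 16/64, which tends to 1/4 as m → ∞.
The series converges when 1/4 · |x − 2| < 1, giving R = 4.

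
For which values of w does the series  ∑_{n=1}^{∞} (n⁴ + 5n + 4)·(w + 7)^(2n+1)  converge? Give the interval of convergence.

Ratio test: |a_{n+1}/a_n| = ((n+1)⁴ + 5(n+1) + 4)/(n⁴ + 5n + 4) → 1 as n → ∞.
Since the exponent of (w + 7) increases by 2 each term, convergence requires |w + 7|² < 1, hence R = 1.
When w = -6, the terms have absolute value of order n⁴, which does not tend to 0, so the series diverges by the divergence test.
At w = -8: the terms do not tend to 0, so the series diverges.

(-8, -6)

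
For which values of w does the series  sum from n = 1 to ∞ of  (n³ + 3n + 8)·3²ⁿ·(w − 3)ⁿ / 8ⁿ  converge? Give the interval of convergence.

The ratio of consecutive coefficients is [((n+1)³ + 3(n+1) + 8)/(n³ + 3n + 8)] · 9/8 → 9/8.
Thus R = 1/(9/8) = 8/9.
When w = 35/9, the terms have absolute value of order n³, which does not tend to 0, so the series diverges by the divergence test.
Endpoint w = 19/9: the n-th term does not approach 0; divergence by the term test.

(19/9, 35/9)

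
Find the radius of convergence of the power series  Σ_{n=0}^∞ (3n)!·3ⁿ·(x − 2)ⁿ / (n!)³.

R = 1/81

Ratio test: |a_{n+1}/a_n| = (3n+1)·(3n+2)·(3n+3)/(n+1)³ · 3 → 81 as n → ∞.
The series converges when 81 · |x − 2| < 1, giving R = 1/81.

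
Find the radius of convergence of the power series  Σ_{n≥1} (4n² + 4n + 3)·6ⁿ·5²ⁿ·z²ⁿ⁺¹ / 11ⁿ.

By the ratio test, |a_{n+1}/a_n| = [(4(n+1)² + 4(n+1) + 3)/(4n² + 4n + 3)] · 6·25/11 → 150/11.
Since the exponent of z increases by 2 each term, convergence requires |z|² < 11/150, hence R = √66/30.

R = √66/30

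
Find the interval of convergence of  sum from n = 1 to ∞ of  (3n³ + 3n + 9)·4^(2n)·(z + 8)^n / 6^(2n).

Ratio test: |a_{n+1}/a_n| = [(3(n+1)³ + 3(n+1) + 9)/(3n³ + 3n + 9)] · 16/36 → 4/9 as n → ∞.
Hence the series converges for |z + 8| < 1/(4/9) = 9/4, so the radius of convergence is 9/4.
At z = -23/4: the n-th term does not approach 0; divergence by the term test.
At z = -41/4: the terms do not tend to 0, so the series diverges.

(-41/4, -23/4)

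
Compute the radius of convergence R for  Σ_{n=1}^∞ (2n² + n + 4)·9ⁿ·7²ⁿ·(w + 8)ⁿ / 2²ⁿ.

Apply the ratio test: |a_{n+1}| / |a_n| = [(2(n+1)² + (n+1) + 4)/(2n² + n + 4)] · 9·49/4, which tends to 441/4 as n → ∞.
The series converges when 441/4 · |w + 8| < 1, giving R = 4/441.

R = 4/441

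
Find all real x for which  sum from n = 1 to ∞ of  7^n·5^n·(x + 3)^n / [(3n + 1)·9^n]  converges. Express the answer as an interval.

[-114/35, -96/35)

By the ratio test, |a_{n+1}/a_n| = [(3n + 1)/(3(n+1) + 1)] · 7·5/9 → 35/9.
The series converges when 35/9 · |x + 3| < 1, giving R = 9/35.
At x = -96/35: the terms are asymptotic to a nonzero constant times 1/n, so the series diverges by limit comparison with Σ 1/n.
At x = -114/35: an alternating series whose terms decrease to 0 in absolute value, so it converges by the Leibniz criterion.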